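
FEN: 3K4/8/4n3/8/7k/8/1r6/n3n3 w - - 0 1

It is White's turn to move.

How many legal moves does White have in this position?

White to move; king on d8.
In check: yes, from the black knight on e6.
Legal moves: Ke8, Kc8, Ke7, Kd7.
Count: 4.

4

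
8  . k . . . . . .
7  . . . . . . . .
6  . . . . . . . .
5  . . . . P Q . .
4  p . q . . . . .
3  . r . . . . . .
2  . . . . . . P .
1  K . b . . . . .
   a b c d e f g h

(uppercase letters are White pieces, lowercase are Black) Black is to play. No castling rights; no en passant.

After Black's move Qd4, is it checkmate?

no

After Qd4: white king on a1; in check: yes, from the black queen on d4.
White has 1 legal reply: Ka2.
In check but a legal move exists → not checkmate.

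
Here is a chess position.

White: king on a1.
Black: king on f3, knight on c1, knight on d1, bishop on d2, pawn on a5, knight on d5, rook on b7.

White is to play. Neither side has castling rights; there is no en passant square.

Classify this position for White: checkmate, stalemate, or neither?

stalemate

White to move; white king on a1.
In check: no.
King squares — b1: attacked by Rb7; a2: attacked by Nc1; b2: attacked by Nd1.
Legal moves for White: none.
Not in check and no legal moves → stalemate.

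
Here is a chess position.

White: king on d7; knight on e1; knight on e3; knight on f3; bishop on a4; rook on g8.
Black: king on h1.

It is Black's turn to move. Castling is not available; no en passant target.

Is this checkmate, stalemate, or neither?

Black to move; black king on h1.
In check: no.
King squares — g1: attacked by Nf3; g2: attacked by Ne1; h2: attacked by Nf3.
Legal moves for Black: none.
Not in check and no legal moves → stalemate.

stalemate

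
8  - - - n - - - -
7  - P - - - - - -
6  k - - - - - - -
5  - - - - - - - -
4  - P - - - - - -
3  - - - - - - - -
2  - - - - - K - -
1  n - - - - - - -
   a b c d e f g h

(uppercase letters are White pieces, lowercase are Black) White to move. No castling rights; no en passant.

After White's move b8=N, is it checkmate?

no

After b8=N: black king on a6; in check: yes, from the white knight on b8.
Black has 4 legal replies: Kb7, Ka7, Kb6, Kb5.
In check but a legal move exists → not checkmate.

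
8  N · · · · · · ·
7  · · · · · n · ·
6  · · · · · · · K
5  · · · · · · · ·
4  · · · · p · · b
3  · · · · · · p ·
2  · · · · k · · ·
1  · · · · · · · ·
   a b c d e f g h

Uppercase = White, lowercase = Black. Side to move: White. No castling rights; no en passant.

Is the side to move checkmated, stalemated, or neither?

White to move; white king on h6.
In check: yes, from the black knight on f7.
King squares — g5: attacked by Bh4; h5: available; g6: available; g7: available; h7: available.
Legal moves for White: Kh7, Kg7, Kg6, Kh5.
White is in check but has 4 legal moves → neither.

neither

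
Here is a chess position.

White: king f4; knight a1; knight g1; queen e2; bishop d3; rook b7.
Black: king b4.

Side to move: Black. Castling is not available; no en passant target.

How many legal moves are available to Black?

Black to move; king on b4.
In check: yes, from the white rook on b7.
Legal moves: Kc5, Ka5, Ka4, Kc3, Ka3.
Count: 5.

5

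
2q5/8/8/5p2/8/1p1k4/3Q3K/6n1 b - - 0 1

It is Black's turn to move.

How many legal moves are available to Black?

Black to move; king on d3.
In check: yes, from the white queen on d2.
Legal moves: Ke4, Kc4, Kxd2.
Count: 3.

3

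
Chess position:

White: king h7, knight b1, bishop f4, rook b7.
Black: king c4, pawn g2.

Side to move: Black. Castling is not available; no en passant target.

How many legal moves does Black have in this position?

8

Black to move; king on c4.
In check: no.
Legal moves: Kd5, Kc5, Kd4, Kd3, g1=Q, g1=R, g1=B, g1=N.
Count: 8.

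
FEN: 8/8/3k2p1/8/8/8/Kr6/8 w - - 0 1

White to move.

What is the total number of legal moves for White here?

3

White to move; king on a2.
In check: yes, from the black rook on b2.
Legal moves: Ka3, Kxb2, Ka1.
Count: 3.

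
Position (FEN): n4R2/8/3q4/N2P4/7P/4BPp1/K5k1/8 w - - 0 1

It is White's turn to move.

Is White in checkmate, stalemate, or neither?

neither

White to move; white king on a2.
In check: no.
Legal moves for White include: Rh8, Rg8, Re8, Rd8, Rc8, Rb8, Rxa8, Rf7, Rf6, Rf5, Rf4, Nb7, Nc6, Nc4, Nb3, Ba7, Bh6, Bb6, ... (list truncated; more exist).
White has legal moves and is not in check → neither.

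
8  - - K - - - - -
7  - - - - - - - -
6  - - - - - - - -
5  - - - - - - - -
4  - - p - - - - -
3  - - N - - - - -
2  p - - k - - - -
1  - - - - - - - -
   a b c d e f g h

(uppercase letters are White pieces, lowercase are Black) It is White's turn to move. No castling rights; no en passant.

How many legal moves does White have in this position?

White to move; king on c8.
In check: no.
Legal moves: Kd8, Kb8, Kd7, Kc7, Kb7, Nd5, Nb5, Ne4+, Na4, Ne2, Nxa2, Nd1, Nb1+.
Count: 13.

13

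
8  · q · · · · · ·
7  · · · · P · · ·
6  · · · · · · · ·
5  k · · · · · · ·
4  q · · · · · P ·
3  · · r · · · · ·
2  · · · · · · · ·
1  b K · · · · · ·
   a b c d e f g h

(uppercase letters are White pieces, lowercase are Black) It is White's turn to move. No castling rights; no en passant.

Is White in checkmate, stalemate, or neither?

White to move; white king on b1.
In check: yes, from the black queen on b8.
King squares — a1: attacked by Qa4; c1: attacked by Rc3; a2: attacked by Qa4; b2: attacked by Ba1; c2: attacked by Rc3.
Legal moves for White: none.
In check with no legal moves → checkmate.

checkmate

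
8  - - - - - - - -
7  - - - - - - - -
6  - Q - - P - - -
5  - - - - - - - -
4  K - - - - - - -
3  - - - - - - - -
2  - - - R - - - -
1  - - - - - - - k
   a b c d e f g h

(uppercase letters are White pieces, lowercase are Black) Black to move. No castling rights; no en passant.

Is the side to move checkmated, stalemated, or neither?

Black to move; black king on h1.
In check: no.
King squares — g1: attacked by Qb6; g2: attacked by Rd2; h2: attacked by Rd2.
Legal moves for Black: none.
Not in check and no legal moves → stalemate.

stalemate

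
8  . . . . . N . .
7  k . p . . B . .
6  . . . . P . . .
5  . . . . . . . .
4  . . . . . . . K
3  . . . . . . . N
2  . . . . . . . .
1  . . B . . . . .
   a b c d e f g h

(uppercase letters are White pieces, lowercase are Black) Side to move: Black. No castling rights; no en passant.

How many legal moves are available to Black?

7

Black to move; king on a7.
In check: no.
Legal moves: Kb8, Ka8, Kb7, Kb6, Ka6, c6, c5.
Count: 7.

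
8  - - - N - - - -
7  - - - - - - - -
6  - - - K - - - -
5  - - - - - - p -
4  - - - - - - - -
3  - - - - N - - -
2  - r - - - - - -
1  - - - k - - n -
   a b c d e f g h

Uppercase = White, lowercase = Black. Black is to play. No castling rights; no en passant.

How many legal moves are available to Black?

4

Black to move; king on d1.
In check: yes, from the white knight on e3.
Legal moves: Ke2, Kd2, Ke1, Kc1.
Count: 4.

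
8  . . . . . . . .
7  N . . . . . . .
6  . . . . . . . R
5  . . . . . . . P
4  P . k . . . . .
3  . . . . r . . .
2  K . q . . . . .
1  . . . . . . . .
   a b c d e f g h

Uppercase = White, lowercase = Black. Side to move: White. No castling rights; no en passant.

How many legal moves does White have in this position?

1

White to move; king on a2.
In check: yes, from the black queen on c2.
Legal moves: Ka1.
Count: 1.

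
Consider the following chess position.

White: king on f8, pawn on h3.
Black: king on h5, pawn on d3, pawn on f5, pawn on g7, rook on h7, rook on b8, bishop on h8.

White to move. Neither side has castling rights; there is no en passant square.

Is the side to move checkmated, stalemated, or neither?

White to move; white king on f8.
In check: yes, from the black rook on b8.
King squares — e7: available; f7: available; g7: attacked by Rh7; e8: attacked by Rb8; g8: attacked by Rb8.
Legal moves for White: Kf7, Ke7.
White is in check but has 2 legal moves → neither.

neither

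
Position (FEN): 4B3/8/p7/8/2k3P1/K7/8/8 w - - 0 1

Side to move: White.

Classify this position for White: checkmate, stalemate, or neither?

neither

White to move; white king on a3.
In check: no.
Legal moves for White: Bf7+, Bd7, Bg6, Bc6, Bh5, Bb5+, Ba4, Ka4, Kb2, Ka2, g5.
White has 11 legal moves and is not in check → neither.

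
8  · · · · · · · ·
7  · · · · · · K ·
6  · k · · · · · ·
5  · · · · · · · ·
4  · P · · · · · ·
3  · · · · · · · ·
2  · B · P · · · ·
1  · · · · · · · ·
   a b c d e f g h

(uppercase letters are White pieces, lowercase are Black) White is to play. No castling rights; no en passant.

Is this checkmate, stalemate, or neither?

neither

White to move; white king on g7.
In check: no.
Legal moves for White: Kh8, Kg8, Kf8, Kh7, Kf7, Kh6, Kg6, Kf6, Bf6, Be5, Bd4+, Bc3, Ba3, Bc1, Ba1, b5, d3, d4.
White has 18 legal moves and is not in check → neither.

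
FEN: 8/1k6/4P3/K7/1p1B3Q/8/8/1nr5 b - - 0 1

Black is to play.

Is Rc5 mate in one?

After Rc5: white king on a5; in check: yes, from the black rook on c5.
White has 3 legal replies: Kxb4, Ka4, Bxc5.
In check but a legal move exists → not checkmate.

no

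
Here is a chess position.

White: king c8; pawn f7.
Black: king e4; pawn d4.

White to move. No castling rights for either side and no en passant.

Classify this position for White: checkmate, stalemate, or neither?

neither

White to move; white king on c8.
In check: no.
Legal moves for White: Kd8, Kb8, Kd7, Kc7, Kb7, f8=Q, f8=R, f8=B, f8=N.
White has 9 legal moves and is not in check → neither.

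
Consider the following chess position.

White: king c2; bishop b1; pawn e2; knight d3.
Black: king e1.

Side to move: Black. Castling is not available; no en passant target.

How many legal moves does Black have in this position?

2

Black to move; king on e1.
In check: yes, from the white knight on d3.
Legal moves: Kxe2, Kf1.
Count: 2.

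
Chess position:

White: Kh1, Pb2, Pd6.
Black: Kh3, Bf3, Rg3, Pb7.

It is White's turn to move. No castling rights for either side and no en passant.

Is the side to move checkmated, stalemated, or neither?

White to move; white king on h1.
In check: yes, from the black bishop on f3.
King squares — g1: attacked by Rg3; g2: attacked by Bf3; h2: attacked by Kh3.
Legal moves for White: none.
In check with no legal moves → checkmate.

checkmate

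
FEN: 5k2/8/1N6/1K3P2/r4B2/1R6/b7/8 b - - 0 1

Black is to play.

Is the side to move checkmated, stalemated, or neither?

neither

Black to move; black king on f8.
In check: no.
Legal moves for Black: Kg8, Ke8, Kg7, Kf7, Ke7, Ra8, Ra7, Ra6, Ra5+, Rxf4, Re4, Rd4, Rc4, Rb4+, Ra3, Bxb3, Bb1.
Black has 17 legal moves and is not in check → neither.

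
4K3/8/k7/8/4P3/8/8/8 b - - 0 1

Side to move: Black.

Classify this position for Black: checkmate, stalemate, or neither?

Black to move; black king on a6.
In check: no.
Legal moves for Black: Kb7, Ka7, Kb6, Kb5, Ka5.
Black has 5 legal moves and is not in check → neither.

neither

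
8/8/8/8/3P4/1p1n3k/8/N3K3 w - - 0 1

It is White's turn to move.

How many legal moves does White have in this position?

4

White to move; king on e1.
In check: yes, from the black knight on d3.
Legal moves: Ke2, Kd2, Kf1, Kd1.
Count: 4.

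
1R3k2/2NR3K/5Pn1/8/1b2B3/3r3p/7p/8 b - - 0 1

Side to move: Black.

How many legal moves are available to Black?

0

Black to move; king on f8.
In check: yes, from the white rook on b8.
Legal moves: none.
Count: 0.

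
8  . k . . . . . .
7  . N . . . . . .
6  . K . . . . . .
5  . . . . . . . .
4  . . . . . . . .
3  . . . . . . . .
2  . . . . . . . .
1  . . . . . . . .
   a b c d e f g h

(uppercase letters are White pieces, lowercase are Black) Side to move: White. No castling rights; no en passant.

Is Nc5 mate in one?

After Nc5: black king on b8; in check: no.
Black is not in check, so this cannot be checkmate.

no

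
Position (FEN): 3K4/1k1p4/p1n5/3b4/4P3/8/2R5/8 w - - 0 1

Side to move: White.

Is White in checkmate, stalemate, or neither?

neither

White to move; white king on d8.
In check: yes, from the black knight on c6.
King squares — c7: attacked by Kb7; d7: available; e7: attacked by Nc6; c8: attacked by Kb7; e8: available.
Legal moves for White: Ke8, Kxd7, Rxc6.
White is in check but has 3 legal moves → neither.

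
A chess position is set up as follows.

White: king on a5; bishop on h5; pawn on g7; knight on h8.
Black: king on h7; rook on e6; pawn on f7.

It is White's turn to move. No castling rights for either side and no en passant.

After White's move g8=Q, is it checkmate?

After g8=Q: black king on h7; in check: yes, from the white queen on g8.
Black has 2 legal replies: Kxg8, Kh6.
In check but a legal move exists → not checkmate.

no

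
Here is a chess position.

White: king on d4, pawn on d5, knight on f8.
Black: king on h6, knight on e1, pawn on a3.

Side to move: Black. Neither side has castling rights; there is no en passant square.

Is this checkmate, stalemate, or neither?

Black to move; black king on h6.
In check: no.
Legal moves for Black: Kg7, Kh5, Kg5, Nf3+, Nd3, Ng2, Nc2+, a2.
Black has 8 legal moves and is not in check → neither.

neither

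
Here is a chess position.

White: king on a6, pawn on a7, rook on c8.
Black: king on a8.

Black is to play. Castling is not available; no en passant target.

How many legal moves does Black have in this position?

Black to move; king on a8.
In check: yes, from the white rook on c8.
Legal moves: none.
Count: 0.

0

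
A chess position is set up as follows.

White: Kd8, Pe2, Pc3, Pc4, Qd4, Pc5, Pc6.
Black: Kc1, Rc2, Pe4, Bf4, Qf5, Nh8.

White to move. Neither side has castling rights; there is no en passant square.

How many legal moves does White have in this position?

White to move; king on d8.
In check: no.
Legal moves: Ke8, Ke7, Qxh8, Qg7, Qd7, Qf6, Qd6, Qe5, Qd5, Qxe4, Qe3+, Qd3, Qf2, Qd2+, Qg1+, Qd1+, c7, e3.
Count: 18.

18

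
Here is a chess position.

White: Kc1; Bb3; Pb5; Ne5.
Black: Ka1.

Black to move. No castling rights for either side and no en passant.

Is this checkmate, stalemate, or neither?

stalemate

Black to move; black king on a1.
In check: no.
King squares — b1: attacked by Kc1; a2: attacked by Bb3; b2: attacked by Kc1.
Legal moves for Black: none.
Not in check and no legal moves → stalemate.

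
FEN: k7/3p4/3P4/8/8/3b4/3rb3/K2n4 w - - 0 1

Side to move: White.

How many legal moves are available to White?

White to move; king on a1.
In check: no.
Legal moves: none.
Count: 0.

0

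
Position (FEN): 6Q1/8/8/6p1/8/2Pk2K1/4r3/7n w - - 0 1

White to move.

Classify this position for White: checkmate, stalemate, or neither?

neither

White to move; white king on g3.
In check: yes, from the black knight on h1.
King squares — f2: attacked by Nh1; g2: attacked by Re2; h2: attacked by Re2; f3: available; h3: available; f4: attacked by Pg5; g4: available; h4: attacked by Pg5.
Legal moves for White: Kg4, Kh3, Kf3.
White is in check but has 3 legal moves → neither.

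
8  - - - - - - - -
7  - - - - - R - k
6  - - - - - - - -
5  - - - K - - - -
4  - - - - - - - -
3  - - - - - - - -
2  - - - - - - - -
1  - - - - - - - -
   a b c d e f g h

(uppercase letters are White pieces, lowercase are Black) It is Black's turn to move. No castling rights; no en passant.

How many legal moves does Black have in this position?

Black to move; king on h7.
In check: yes, from the white rook on f7.
Legal moves: Kh8, Kg8, Kh6, Kg6.
Count: 4.

4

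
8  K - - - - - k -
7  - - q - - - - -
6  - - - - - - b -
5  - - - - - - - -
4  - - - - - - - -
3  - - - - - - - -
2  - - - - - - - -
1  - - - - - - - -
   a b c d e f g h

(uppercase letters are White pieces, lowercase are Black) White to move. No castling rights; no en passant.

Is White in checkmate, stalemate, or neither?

White to move; white king on a8.
In check: no.
King squares — a7: attacked by Qc7; b7: attacked by Qc7; b8: attacked by Qc7.
Legal moves for White: none.
Not in check and no legal moves → stalemate.

stalemate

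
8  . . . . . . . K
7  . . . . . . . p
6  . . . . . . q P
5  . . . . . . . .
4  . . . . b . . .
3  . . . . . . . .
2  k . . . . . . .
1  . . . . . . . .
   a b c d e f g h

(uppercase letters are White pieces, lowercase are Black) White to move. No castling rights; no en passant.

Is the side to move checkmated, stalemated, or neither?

stalemate

White to move; white king on h8.
In check: no.
King squares — g7: attacked by Qg6; h7: attacked by Qg6; g8: attacked by Qg6.
Legal moves for White: none.
Not in check and no legal moves → stalemate.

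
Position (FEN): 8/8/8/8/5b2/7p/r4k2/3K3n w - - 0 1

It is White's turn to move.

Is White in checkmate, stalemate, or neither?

stalemate

White to move; white king on d1.
In check: no.
King squares — c1: attacked by Bf4; e1: attacked by Kf2; c2: attacked by Ra2; d2: attacked by Ra2; e2: attacked by Ra2.
Legal moves for White: none.
Not in check and no legal moves → stalemate.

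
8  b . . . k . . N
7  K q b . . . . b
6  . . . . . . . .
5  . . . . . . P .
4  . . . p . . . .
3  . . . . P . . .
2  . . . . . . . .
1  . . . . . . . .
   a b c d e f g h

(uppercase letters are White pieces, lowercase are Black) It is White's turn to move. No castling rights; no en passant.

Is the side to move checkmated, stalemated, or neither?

White to move; white king on a7.
In check: yes, from the black queen on b7.
King squares — a6: attacked by Qb7; b6: attacked by Qb7; b7: attacked by Ba8; a8: attacked by Qb7; b8: attacked by Qb7.
Legal moves for White: none.
In check with no legal moves → checkmate.

checkmate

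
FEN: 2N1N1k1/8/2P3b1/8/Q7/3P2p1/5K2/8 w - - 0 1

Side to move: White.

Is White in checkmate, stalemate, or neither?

neither

White to move; white king on f2.
In check: yes, from the black pawn on g3.
Legal moves for White: Kxg3, Kf3, Ke3, Kg2, Ke2, Kg1, Kf1, Ke1.
White is in check but has 8 legal moves → neither.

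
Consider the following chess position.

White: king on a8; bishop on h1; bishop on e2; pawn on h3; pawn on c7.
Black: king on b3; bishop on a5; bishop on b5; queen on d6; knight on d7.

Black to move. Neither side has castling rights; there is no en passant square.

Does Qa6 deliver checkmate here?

yes

After Qa6: white king on a8; in check: yes, from the black queen on a6.
King squares — a7: attacked by Qa6; b7: attacked by Qa6; b8: attacked by Nd7.
White has no legal moves → checkmate.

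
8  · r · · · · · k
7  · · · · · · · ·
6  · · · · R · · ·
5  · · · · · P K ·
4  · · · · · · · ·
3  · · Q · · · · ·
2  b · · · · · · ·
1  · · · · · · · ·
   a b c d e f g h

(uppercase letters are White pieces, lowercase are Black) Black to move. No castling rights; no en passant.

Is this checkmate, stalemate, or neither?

Black to move; black king on h8.
In check: yes, from the white queen on c3.
Legal moves for Black: Kg8, Kh7.
Black is in check but has 2 legal moves → neither.

neither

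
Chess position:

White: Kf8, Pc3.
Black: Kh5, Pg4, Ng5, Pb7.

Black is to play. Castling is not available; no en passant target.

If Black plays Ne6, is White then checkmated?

After Ne6: white king on f8; in check: yes, from the black knight on e6.
White has 4 legal replies: Kg8, Ke8, Kf7, Ke7.
In check but a legal move exists → not checkmate.

no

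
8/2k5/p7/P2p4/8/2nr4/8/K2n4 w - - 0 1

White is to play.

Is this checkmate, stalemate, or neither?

stalemate

White to move; white king on a1.
In check: no.
King squares — b1: attacked by Nc3; a2: attacked by Nc3; b2: attacked by Nd1.
Legal moves for White: none.
Not in check and no legal moves → stalemate.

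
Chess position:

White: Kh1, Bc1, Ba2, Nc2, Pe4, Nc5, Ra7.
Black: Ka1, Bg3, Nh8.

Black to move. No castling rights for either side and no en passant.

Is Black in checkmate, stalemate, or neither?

checkmate

Black to move; black king on a1.
In check: yes, from the white knight on c2.
King squares — b1: attacked by Ba2; a2: attacked by Ra7; b2: attacked by Bc1.
Legal moves for Black: none.
In check with no legal moves → checkmate.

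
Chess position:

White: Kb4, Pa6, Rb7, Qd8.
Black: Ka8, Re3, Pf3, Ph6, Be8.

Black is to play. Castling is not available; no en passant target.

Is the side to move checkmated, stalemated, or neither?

checkmate

Black to move; black king on a8.
In check: yes, from the white queen on d8.
King squares — a7: attacked by Rb7; b7: attacked by Pa6; b8: attacked by Rb7.
Legal moves for Black: none.
In check with no legal moves → checkmate.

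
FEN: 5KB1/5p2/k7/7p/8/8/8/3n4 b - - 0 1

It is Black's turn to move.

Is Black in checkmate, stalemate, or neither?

Black to move; black king on a6.
In check: no.
Legal moves for Black: Kb7, Ka7, Kb6, Kb5, Ka5, Ne3, Nc3, Nf2, Nb2, f6, h4, f5.
Black has 12 legal moves and is not in check → neither.

neither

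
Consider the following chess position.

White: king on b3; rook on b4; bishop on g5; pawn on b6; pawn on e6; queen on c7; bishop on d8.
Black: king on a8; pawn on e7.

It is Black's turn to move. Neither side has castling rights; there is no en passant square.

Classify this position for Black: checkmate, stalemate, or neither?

stalemate

Black to move; black king on a8.
In check: no.
King squares — a7: attacked by Pb6; b7: attacked by Qc7; b8: attacked by Qc7.
Legal moves for Black: none.
Not in check and no legal moves → stalemate.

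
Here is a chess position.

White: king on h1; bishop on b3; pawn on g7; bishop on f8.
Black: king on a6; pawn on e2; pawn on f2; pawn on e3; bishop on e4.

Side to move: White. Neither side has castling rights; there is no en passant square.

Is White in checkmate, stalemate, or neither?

White to move; white king on h1.
In check: yes, from the black bishop on e4.
Legal moves for White: Kh2.
White is in check but has 1 legal move → neither.

neither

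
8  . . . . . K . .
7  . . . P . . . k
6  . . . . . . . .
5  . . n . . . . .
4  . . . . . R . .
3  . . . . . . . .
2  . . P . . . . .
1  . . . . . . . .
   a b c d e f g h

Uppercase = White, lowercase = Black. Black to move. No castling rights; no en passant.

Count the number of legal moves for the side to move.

11

Black to move; king on h7.
In check: no.
Legal moves: Kh8, Kh6, Kg6, Nxd7+, Nb7, Ne6+, Na6, Ne4, Na4, Nd3, Nb3.
Count: 11.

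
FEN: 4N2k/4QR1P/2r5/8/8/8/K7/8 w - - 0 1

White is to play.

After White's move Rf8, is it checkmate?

After Rf8: black king on h8; in check: yes, from the white rook on f8.
King squares — g7: attacked by Qe7; h7: attacked by Qe7; g8: attacked by Ph7.
Black has no legal moves → checkmate.

yes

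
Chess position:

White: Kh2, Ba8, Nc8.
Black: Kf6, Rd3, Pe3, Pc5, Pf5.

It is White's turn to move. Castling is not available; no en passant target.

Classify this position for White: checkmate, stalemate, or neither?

White to move; white king on h2.
In check: no.
Legal moves for White: Ne7, Na7, Nd6, Nb6, Bb7, Bc6, Bd5, Be4, Bf3, Bg2, Bh1, Kh3, Kg3, Kg2, Kh1, Kg1.
White has 16 legal moves and is not in check → neither.

neither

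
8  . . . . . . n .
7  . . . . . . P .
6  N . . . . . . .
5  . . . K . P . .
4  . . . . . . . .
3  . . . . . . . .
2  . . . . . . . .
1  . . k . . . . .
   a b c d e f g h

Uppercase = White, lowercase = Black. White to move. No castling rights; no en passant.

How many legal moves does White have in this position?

13

White to move; king on d5.
In check: no.
Legal moves: Nb8, Nc7, Nc5, Nb4, Ke6, Kd6, Kc6, Ke5, Kc5, Ke4, Kd4, Kc4, f6.
Count: 13.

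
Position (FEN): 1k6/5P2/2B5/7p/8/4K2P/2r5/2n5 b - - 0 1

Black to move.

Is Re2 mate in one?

After Re2: white king on e3; in check: yes, from the black rook on e2.
White has 3 legal replies: Kf4, Kd4, Kf3.
In check but a legal move exists → not checkmate.

no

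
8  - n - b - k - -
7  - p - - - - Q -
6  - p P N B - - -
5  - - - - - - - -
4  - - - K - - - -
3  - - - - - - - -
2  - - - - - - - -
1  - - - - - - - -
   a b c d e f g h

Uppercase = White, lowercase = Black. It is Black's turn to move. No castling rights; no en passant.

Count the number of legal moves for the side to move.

1

Black to move; king on f8.
In check: yes, from the white queen on g7.
Legal moves: Kxg7.
Count: 1.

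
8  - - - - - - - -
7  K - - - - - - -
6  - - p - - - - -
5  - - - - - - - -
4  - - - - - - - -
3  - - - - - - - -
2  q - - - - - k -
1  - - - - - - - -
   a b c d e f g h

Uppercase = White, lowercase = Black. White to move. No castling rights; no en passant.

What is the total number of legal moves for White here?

3

White to move; king on a7.
In check: yes, from the black queen on a2.
Legal moves: Kb8, Kb7, Kb6.
Count: 3.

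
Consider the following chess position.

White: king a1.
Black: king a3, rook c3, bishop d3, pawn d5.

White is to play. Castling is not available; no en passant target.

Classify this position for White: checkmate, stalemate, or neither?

stalemate

White to move; white king on a1.
In check: no.
King squares — b1: attacked by Bd3; a2: attacked by Ka3; b2: attacked by Ka3.
Legal moves for White: none.
Not in check and no legal moves → stalemate.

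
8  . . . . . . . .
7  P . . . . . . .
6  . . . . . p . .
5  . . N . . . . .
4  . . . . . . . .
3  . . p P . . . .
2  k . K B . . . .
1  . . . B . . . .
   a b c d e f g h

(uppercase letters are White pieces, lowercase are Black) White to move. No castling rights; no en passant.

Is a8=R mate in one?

yes

After a8=R: black king on a2; in check: yes, from the white rook on a8.
King squares — a1: attacked by Ra8; b1: attacked by Kc2; b2: attacked by Kc2; a3: attacked by Ra8; b3: attacked by Kc2.
Black has no legal moves → checkmate.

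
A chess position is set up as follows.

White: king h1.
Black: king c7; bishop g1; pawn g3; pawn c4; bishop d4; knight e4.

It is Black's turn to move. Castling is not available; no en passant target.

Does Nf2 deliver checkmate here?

After Nf2: white king on h1; in check: yes, from the black knight on f2.
White has 2 legal replies: Kg2, Kxg1.
In check but a legal move exists → not checkmate.

no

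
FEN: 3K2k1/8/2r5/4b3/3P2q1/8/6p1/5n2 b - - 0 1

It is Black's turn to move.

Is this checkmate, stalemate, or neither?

neither

Black to move; black king on g8.
In check: no.
Legal moves for Black include: Kh8, Kf8, Kh7, Kg7, Kf7, Rc8+, Rc7, Rh6, Rg6, Rf6, Re6, Rd6+, Rb6, Ra6, Rc5, Rc4, Rc3, Rc2, ... (list truncated; more exist).
Black has legal moves and is not in check → neither.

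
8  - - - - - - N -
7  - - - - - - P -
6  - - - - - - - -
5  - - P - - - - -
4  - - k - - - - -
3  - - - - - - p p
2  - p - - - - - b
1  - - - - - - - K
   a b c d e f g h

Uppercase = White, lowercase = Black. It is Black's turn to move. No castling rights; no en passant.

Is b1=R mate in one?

After b1=R: white king on h1; in check: yes, from the black rook on b1.
King squares — g1: attacked by Rb1; g2: attacked by Ph3; h2: attacked by Pg3.
White has no legal moves → checkmate.

yes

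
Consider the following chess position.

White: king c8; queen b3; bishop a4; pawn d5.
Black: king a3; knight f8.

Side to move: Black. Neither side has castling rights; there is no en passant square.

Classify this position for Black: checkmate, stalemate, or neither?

checkmate

Black to move; black king on a3.
In check: yes, from the white queen on b3.
King squares — a2: attacked by Qb3; b2: attacked by Qb3; b3: attacked by Ba4; a4: attacked by Qb3; b4: attacked by Qb3.
Legal moves for Black: none.
In check with no legal moves → checkmate.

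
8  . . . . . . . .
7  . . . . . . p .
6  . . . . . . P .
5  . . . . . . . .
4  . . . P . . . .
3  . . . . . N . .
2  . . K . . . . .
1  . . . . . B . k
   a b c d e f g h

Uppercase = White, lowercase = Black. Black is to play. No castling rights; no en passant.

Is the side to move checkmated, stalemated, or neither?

Black to move; black king on h1.
In check: no.
King squares — g1: attacked by Nf3; g2: attacked by Bf1; h2: attacked by Nf3.
Legal moves for Black: none.
Not in check and no legal moves → stalemate.

stalemate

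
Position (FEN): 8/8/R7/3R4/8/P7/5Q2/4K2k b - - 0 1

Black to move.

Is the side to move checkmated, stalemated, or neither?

stalemate

Black to move; black king on h1.
In check: no.
King squares — g1: attacked by Qf2; g2: attacked by Qf2; h2: attacked by Qf2.
Legal moves for Black: none.
Not in check and no legal moves → stalemate.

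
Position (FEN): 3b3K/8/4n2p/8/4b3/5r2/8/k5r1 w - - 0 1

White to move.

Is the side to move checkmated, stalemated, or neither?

stalemate

White to move; white king on h8.
In check: no.
King squares — g7: attacked by Rg1; h7: attacked by Be4; g8: attacked by Rg1.
Legal moves for White: none.
Not in check and no legal moves → stalemate.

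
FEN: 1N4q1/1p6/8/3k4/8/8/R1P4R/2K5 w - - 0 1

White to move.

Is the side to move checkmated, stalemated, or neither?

White to move; white king on c1.
In check: no.
Legal moves for White include: Nd7, Nc6, Na6, Rh8, Rh7, Rh6, Rh5+, Rh4, Rh3, Rg2, Rf2, Re2, Rd2+, Rh1, Ra8, Ra7, Ra6, Ra5+, ... (list truncated; more exist).
White has legal moves and is not in check → neither.

neither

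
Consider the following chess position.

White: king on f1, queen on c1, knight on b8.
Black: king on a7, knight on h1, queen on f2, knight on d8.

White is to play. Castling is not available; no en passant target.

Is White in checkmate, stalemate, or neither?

checkmate

White to move; white king on f1.
In check: yes, from the black queen on f2.
King squares — e1: attacked by Qf2; g1: attacked by Qf2; e2: attacked by Qf2; f2: attacked by Nh1; g2: attacked by Qf2.
Legal moves for White: none.
In check with no legal moves → checkmate.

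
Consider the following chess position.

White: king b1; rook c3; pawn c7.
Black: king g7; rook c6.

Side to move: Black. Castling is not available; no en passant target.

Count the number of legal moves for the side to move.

Black to move; king on g7.
In check: no.
Legal moves: Kh8, Kg8, Kf8, Kh7, Kf7, Kh6, Kg6, Kf6, Rxc7, Rh6, Rg6, Rf6, Re6, Rd6, Rb6+, Ra6, Rc5, Rc4, Rxc3.
Count: 19.

19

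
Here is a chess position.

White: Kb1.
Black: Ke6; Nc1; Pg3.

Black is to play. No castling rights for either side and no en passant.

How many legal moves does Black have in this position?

Black to move; king on e6.
In check: no.
Legal moves: Kf7, Ke7, Kd7, Kf6, Kd6, Kf5, Ke5, Kd5, Nd3, Nb3, Ne2, Na2, g2.
Count: 13.

13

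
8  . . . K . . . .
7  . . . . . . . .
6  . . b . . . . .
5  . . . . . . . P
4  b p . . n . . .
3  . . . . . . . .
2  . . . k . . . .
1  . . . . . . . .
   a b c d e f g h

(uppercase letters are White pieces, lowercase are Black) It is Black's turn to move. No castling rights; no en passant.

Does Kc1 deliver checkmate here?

After Kc1: white king on d8; in check: no.
White is not in check, so this cannot be checkmate.

no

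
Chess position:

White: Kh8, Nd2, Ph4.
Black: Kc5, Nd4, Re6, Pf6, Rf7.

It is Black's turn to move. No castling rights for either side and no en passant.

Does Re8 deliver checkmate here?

yes

After Re8: white king on h8; in check: yes, from the black rook on e8.
King squares — g7: attacked by Rf7; h7: attacked by Rf7; g8: attacked by Re8.
White has no legal moves → checkmate.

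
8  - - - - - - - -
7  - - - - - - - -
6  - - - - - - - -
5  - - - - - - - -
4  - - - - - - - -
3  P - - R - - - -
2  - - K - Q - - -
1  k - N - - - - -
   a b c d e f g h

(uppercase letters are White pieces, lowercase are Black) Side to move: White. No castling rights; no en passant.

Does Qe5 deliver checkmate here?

After Qe5: black king on a1; in check: yes, from the white queen on e5.
King squares — b1: attacked by Kc2; a2: attacked by Nc1; b2: attacked by Kc2.
Black has no legal moves → checkmate.

yes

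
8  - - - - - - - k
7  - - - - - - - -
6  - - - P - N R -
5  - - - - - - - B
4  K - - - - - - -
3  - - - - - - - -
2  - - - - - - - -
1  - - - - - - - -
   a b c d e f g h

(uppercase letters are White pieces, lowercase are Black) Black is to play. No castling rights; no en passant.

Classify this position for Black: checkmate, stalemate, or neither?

stalemate

Black to move; black king on h8.
In check: no.
King squares — g7: attacked by Rg6; h7: attacked by Nf6; g8: attacked by Nf6.
Legal moves for Black: none.
Not in check and no legal moves → stalemate.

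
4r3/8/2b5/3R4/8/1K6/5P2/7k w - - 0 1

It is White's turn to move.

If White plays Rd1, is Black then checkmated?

After Rd1: black king on h1; in check: yes, from the white rook on d1.
Black has 3 legal replies: Kh2, Kg2, Re1.
In check but a legal move exists → not checkmate.

no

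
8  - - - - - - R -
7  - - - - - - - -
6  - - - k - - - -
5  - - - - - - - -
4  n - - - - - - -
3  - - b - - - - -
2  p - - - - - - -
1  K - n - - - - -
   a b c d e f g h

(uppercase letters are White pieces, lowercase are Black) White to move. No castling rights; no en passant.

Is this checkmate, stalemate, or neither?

checkmate

White to move; white king on a1.
In check: yes, from the black bishop on c3.
King squares — b1: attacked by Pa2; a2: attacked by Nc1; b2: attacked by Bc3.
Legal moves for White: none.
In check with no legal moves → checkmate.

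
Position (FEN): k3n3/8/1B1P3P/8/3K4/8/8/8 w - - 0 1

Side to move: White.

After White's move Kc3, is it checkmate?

After Kc3: black king on a8; in check: no.
Black is not in check, so this cannot be checkmate.

no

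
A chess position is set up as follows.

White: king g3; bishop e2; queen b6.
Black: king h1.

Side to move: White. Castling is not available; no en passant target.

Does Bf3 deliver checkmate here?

After Bf3: black king on h1; in check: yes, from the white bishop on f3.
King squares — g1: attacked by Qb6; g2: attacked by Bf3; h2: attacked by Kg3.
Black has no legal moves → checkmate.

yes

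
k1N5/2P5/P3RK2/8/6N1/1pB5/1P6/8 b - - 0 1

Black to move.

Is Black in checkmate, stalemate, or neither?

stalemate

Black to move; black king on a8.
In check: no.
King squares — a7: attacked by Nc8; b7: attacked by Pa6; b8: attacked by Pc7.
Legal moves for Black: none.
Not in check and no legal moves → stalemate.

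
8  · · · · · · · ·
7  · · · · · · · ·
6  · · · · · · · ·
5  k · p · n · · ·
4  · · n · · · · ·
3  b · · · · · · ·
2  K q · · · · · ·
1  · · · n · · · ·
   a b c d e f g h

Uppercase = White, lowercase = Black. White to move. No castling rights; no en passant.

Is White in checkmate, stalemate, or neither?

checkmate

White to move; white king on a2.
In check: yes, from the black queen on b2.
King squares — a1: attacked by Qb2; b1: attacked by Qb2; b2: attacked by Nd1; a3: attacked by Qb2; b3: attacked by Qb2.
Legal moves for White: none.
In check with no legal moves → checkmate.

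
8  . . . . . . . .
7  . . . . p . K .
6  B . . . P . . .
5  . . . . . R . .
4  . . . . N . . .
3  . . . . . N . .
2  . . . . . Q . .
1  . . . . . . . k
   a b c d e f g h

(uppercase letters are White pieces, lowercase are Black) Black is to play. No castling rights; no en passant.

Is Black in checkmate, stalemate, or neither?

stalemate

Black to move; black king on h1.
In check: no.
King squares — g1: attacked by Qf2; g2: attacked by Qf2; h2: attacked by Qf2.
Legal moves for Black: none.
Not in check and no legal moves → stalemate.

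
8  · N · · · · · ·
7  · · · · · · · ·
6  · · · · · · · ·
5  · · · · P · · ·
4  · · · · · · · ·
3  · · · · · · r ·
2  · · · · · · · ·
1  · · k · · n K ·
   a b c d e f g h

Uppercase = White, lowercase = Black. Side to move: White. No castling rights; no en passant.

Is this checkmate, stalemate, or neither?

White to move; white king on g1.
In check: yes, from the black rook on g3.
Legal moves for White: Kf2, Kh1, Kxf1.
White is in check but has 3 legal moves → neither.

neither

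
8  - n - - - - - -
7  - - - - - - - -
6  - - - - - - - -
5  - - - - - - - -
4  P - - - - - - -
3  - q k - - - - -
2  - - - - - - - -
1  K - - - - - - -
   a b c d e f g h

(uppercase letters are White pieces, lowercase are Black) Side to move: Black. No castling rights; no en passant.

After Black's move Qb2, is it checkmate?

yes

After Qb2: white king on a1; in check: yes, from the black queen on b2.
King squares — b1: attacked by Qb2; a2: attacked by Qb2; b2: attacked by Kc3.
White has no legal moves → checkmate.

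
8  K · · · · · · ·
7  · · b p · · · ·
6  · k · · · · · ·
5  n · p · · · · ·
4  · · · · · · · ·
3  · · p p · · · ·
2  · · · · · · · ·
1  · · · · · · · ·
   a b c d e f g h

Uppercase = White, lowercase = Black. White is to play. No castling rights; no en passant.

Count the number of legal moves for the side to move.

White to move; king on a8.
In check: no.
Legal moves: none.
Count: 0.

0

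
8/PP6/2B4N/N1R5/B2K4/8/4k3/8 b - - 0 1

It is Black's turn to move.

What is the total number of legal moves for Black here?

4

Black to move; king on e2.
In check: no.
Legal moves: Kf2, Kd2, Kf1, Ke1.
Count: 4.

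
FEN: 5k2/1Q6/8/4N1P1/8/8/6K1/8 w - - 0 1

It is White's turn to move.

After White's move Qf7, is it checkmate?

yes

After Qf7: black king on f8; in check: yes, from the white queen on f7.
King squares — e7: attacked by Qf7; f7: attacked by Ne5; g7: attacked by Qf7; e8: attacked by Qf7; g8: attacked by Qf7.
Black has no legal moves → checkmate.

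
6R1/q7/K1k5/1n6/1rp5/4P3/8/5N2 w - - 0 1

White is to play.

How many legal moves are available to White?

0

White to move; king on a6.
In check: yes, from the black queen on a7.
Legal moves: none.
Count: 0.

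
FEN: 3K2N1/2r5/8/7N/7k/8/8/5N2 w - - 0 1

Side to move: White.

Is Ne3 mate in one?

After Ne3: black king on h4; in check: no.
Black is not in check, so this cannot be checkmate.

no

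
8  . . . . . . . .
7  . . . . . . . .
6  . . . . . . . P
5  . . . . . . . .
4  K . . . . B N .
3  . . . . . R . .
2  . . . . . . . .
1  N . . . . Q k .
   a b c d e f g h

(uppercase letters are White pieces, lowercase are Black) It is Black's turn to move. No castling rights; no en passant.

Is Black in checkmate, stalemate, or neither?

Black to move; black king on g1.
In check: yes, from the white queen on f1.
King squares — f1: attacked by Rf3; h1: attacked by Qf1; f2: attacked by Qf1; g2: attacked by Qf1; h2: attacked by Bf4.
Legal moves for Black: none.
In check with no legal moves → checkmate.

checkmate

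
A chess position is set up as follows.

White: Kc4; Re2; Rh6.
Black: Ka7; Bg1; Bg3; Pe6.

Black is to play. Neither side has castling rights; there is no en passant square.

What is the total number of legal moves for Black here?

21

Black to move; king on a7.
In check: no.
Legal moves: Kb8, Ka8, Kb7, Kb6, Ka6, Bb8, Bc7, Bd6, Be5, Bh4, Bf4, B3h2, B3f2, Be1, Bb6, Bc5, Bd4, Be3, B1h2, B1f2, e5.
Count: 21.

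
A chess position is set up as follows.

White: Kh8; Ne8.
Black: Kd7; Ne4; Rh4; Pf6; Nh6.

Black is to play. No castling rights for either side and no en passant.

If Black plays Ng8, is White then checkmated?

no

After Ng8: white king on h8; in check: yes, from the black rook on h4.
White has 2 legal replies: Kxg8, Kg7.
In check but a legal move exists → not checkmate.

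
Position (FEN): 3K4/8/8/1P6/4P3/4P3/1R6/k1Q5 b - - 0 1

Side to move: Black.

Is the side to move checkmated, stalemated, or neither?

Black to move; black king on a1.
In check: yes, from the white queen on c1.
King squares — b1: attacked by Qc1; a2: attacked by Rb2; b2: attacked by Qc1.
Legal moves for Black: none.
In check with no legal moves → checkmate.

checkmate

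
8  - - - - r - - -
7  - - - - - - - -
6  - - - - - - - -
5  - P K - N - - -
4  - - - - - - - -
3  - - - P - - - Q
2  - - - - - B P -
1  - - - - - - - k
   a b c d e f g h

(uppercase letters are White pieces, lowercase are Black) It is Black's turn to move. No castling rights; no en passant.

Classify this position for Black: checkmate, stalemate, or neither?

Black to move; black king on h1.
In check: yes, from the white queen on h3.
King squares — g1: attacked by Bf2; g2: attacked by Qh3; h2: attacked by Qh3.
Legal moves for Black: none.
In check with no legal moves → checkmate.

checkmate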